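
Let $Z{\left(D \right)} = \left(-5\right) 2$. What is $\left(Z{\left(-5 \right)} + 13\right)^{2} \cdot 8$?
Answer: $72$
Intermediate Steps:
$Z{\left(D \right)} = -10$
$\left(Z{\left(-5 \right)} + 13\right)^{2} \cdot 8 = \left(-10 + 13\right)^{2} \cdot 8 = 3^{2} \cdot 8 = 9 \cdot 8 = 72$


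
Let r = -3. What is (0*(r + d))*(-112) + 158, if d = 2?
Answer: 158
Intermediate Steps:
(0*(r + d))*(-112) + 158 = (0*(-3 + 2))*(-112) + 158 = (0*(-1))*(-112) + 158 = 0*(-112) + 158 = 0 + 158 = 158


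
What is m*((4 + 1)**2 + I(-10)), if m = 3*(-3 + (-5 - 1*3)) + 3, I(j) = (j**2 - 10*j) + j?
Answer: -6450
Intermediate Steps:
I(j) = j**2 - 9*j
m = -30 (m = 3*(-3 + (-5 - 3)) + 3 = 3*(-3 - 8) + 3 = 3*(-11) + 3 = -33 + 3 = -30)
m*((4 + 1)**2 + I(-10)) = -30*((4 + 1)**2 - 10*(-9 - 10)) = -30*(5**2 - 10*(-19)) = -30*(25 + 190) = -30*215 = -6450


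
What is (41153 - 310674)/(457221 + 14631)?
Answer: -269521/471852 ≈ -0.57120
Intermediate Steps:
(41153 - 310674)/(457221 + 14631) = -269521/471852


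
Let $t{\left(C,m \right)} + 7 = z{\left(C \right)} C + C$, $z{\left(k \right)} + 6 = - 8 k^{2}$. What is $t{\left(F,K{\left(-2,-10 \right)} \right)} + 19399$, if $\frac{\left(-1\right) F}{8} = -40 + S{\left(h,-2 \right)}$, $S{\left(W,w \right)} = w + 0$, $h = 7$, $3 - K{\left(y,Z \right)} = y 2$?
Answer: $-303446736$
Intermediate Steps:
$K{\left(y,Z \right)} = 3 - 2 y$ ($K{\left(y,Z \right)} = 3 - y 2 = 3 - 2 y$)
$z{\left(k \right)} = -6 - 8 k^{2}$
$S{\left(W,w \right)} = w$
$F = 336$ ($F = - 8 \left(-40 - 2\right) = \left(-8\right) \left(-42\right) = 336$)
$t{\left(C,m \right)} = -7 + C + C \left(-6 - 8 C^{2}\right)$ ($t{\left(C,m \right)} = -7 + \left(\left(-6 - 8 C^{2}\right) C + C\right) = -7 + \left(C \left(-6 - 8 C^{2}\right) + C\right) = -7 + \left(C + C \left(-6 - 8 C^{2}\right)\right) = -7 + C + C \left(-6 - 8 C^{2}\right)$)
$t{\left(F,K{\left(-2,-10 \right)} \right)} + 19399 = \left(-7 - 8 \cdot 336^{3} - 1680\right) + 19399 = \left(-7 - 303464448 - 1680\right) + 19399 = -303466135 + 19399 = -303446736$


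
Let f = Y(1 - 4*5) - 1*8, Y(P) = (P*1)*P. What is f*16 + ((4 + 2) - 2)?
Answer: 5652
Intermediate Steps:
Y(P) = P² (Y(P) = P*P = P²)
f = 353 (f = (1 - 4*5)² - 1*8 = (1 - 20)² - 8 = (-19)² - 8 = 361 - 8 = 353)
f*16 + ((4 + 2) - 2) = 353*16 + ((4 + 2) - 2) = 5648 + (6 - 2) = 5648 + 4 = 5652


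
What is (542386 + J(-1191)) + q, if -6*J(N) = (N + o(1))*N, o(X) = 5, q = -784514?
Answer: -477549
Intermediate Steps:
J(N) = -N*(5 + N)/6 (J(N) = -(N + 5)*N/6 = -(5 + N)*N/6 = -N*(5 + N)/6)
(542386 + J(-1191)) + q = (542386 - 1/6*(-1191)*(5 - 1191)) - 784514 = (542386 - 1/6*(-1191)*(-1186)) - 784514 = (542386 - 235421) - 784514 = 306965 - 784514 = -477549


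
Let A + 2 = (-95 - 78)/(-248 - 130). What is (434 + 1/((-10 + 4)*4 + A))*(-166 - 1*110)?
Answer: -1156410192/9655 ≈ -1.1977e+5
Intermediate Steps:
A = -583/378 (A = -2 + (-95 - 78)/(-248 - 130) = -2 - 173/(-378) = -2 - 173*(-1/378) = -2 + 173/378 = -583/378 ≈ -1.5423)
(434 + 1/((-10 + 4)*4 + A))*(-166 - 1*110) = (434 + 1/((-10 + 4)*4 - 583/378))*(-166 - 1*110) = (434 + 1/(-6*4 - 583/378))*(-166 - 110) = (434 + 1/(-24 - 583/378))*(-276) = (434 + 1/(-9655/378))*(-276) = (434 - 378/9655)*(-276) = (4189892/9655)*(-276) = -1156410192/9655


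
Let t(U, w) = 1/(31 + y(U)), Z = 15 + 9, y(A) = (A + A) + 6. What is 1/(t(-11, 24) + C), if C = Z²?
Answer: 15/8641 ≈ 0.0017359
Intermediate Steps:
y(A) = 6 + 2*A (y(A) = 2*A + 6 = 6 + 2*A)
Z = 24
C = 576 (C = 24² = 576)
t(U, w) = 1/(37 + 2*U) (t(U, w) = 1/(31 + (6 + 2*U)) = 1/(37 + 2*U))
1/(t(-11, 24) + C) = 1/(1/(37 + 2*(-11)) + 576) = 1/(1/(37 - 22) + 576) = 1/(1/15 + 576) = 1/(8641/15) = 15/8641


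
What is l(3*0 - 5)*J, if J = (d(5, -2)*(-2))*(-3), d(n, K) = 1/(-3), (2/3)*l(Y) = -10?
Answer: 30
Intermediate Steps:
l(Y) = -15 (l(Y) = (3/2)*(-10) = -15)
d(n, K) = -⅓
J = -2 (J = -⅓*(-2)*(-3) = (⅔)*(-3) = -2)
l(3*0 - 5)*J = -15*(-2) = 30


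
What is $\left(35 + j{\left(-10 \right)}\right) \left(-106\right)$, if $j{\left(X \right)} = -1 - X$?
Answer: $-4664$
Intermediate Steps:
$\left(35 + j{\left(-10 \right)}\right) \left(-106\right) = \left(35 - -9\right) \left(-106\right) = \left(35 + \left(-1 + 10\right)\right) \left(-106\right) = \left(35 + 9\right) \left(-106\right) = 44 \left(-106\right) = -4664$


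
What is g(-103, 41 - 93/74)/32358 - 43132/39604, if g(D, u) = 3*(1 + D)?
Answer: -58657670/53396093 ≈ -1.0985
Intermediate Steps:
g(D, u) = 3 + 3*D
g(-103, 41 - 93/74)/32358 - 43132/39604 = (3 + 3*(-103))/32358 - 43132/39604 = (3 - 309)*(1/32358) - 43132*1/39604 = -306*1/32358 - 10783/9901 = -51/5393 - 10783/9901 = -58657670/53396093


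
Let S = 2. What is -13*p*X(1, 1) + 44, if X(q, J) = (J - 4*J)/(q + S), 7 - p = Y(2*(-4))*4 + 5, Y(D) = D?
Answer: 486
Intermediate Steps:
p = 34 (p = 7 - ((2*(-4))*4 + 5) = 7 - (-8*4 + 5) = 7 - (-32 + 5) = 7 - 1*(-27) = 7 + 27 = 34)
X(q, J) = -3*J/(2 + q) (X(q, J) = (J - 4*J)/(q + 2) = (-3*J)/(2 + q) = -3*J/(2 + q))
-13*p*X(1, 1) + 44 = -442*(-3*1/(2 + 1)) + 44 = -442*(-3*1/3) + 44 = -442*(-3*1*1/3) + 44 = -442*(-1) + 44 = -13*(-34) + 44 = 442 + 44 = 486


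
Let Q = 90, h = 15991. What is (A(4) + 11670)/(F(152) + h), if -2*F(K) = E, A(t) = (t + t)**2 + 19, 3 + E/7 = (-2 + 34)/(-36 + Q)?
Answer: 634662/863969 ≈ 0.73459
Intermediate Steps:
E = -455/27 (E = -21 + 7*((-2 + 34)/(-36 + 90)) = -21 + 7*(32/54) = -21 + 7*(32*(1/54)) = -21 + 7*(16/27) = -21 + 112/27 = -455/27 ≈ -16.852)
A(t) = 19 + 4*t**2 (A(t) = (2*t)**2 + 19 = 4*t**2 + 19 = 19 + 4*t**2)
F(K) = 455/54 (F(K) = -1/2*(-455/27) = 455/54)
(A(4) + 11670)/(F(152) + h) = ((19 + 4*4**2) + 11670)/(455/54 + 15991) = ((19 + 4*16) + 11670)/(863969/54) = ((19 + 64) + 11670)*(54/863969) = (83 + 11670)*(54/863969) = 11753*(54/863969) = 634662/863969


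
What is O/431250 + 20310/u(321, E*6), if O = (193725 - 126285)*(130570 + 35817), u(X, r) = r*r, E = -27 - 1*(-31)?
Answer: 35956305071/1380000 ≈ 26055.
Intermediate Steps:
E = 4 (E = -27 + 31 = 4)
u(X, r) = r²
O = 11221139280 (O = 67440*166387 = 11221139280)
O/431250 + 20310/u(321, E*6) = 11221139280/431250 + 20310/((4*6)²) = 11221139280*(1/431250) + 20310/(24²) = 374037976/14375 + 20310/576 = 374037976/14375 + 20310*(1/576) = 374037976/14375 + 3385/96 = 35956305071/1380000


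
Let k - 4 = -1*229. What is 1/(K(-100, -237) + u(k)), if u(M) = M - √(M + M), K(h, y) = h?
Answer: I/(5*(-65*I + 3*√2)) ≈ -0.0030639 + 0.00019998*I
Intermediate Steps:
k = -225 (k = 4 - 1*229 = 4 - 229 = -225)
u(M) = M - √2*√M (u(M) = M - √(2*M) = M - √2*√M)
1/(K(-100, -237) + u(k)) = 1/(-100 + (-225 - √2*√(-225))) = 1/(-100 + (-225 - √2*15*I)) = 1/(-100 + (-225 - 15*I*√2)) = 1/(-325 - 15*I*√2)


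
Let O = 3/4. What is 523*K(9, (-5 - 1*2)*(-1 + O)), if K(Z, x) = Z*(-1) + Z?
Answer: 0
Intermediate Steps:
O = ¾ (O = 3*(¼) = ¾ ≈ 0.75000)
K(Z, x) = 0 (K(Z, x) = -Z + Z = 0)
523*K(9, (-5 - 1*2)*(-1 + O)) = 523*0 = 0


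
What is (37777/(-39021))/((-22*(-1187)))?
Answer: -37777/1018994394 ≈ -3.7073e-5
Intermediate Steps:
(37777/(-39021))/((-22*(-1187))) = (37777*(-1/39021))/26114 = -37777/39021*1/26114 = -37777/1018994394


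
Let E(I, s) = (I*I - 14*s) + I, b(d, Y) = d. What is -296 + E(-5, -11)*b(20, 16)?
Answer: 3184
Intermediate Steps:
E(I, s) = I + I² - 14*s (E(I, s) = (I² - 14*s) + I = I + I² - 14*s)
-296 + E(-5, -11)*b(20, 16) = -296 + (-5 + (-5)² - 14*(-11))*20 = -296 + (-5 + 25 + 154)*20 = -296 + 174*20 = -296 + 3480 = 3184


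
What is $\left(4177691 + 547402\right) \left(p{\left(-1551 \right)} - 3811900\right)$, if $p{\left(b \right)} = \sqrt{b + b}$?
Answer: $-18011582006700 + 4725093 i \sqrt{3102} \approx -1.8012 \cdot 10^{13} + 2.6317 \cdot 10^{8} i$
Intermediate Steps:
$p{\left(b \right)} = \sqrt{2} \sqrt{b}$ ($p{\left(b \right)} = \sqrt{2 b} = \sqrt{2} \sqrt{b}$)
$\left(4177691 + 547402\right) \left(p{\left(-1551 \right)} - 3811900\right) = \left(4177691 + 547402\right) \left(\sqrt{2} \sqrt{-1551} - 3811900\right) = 4725093 \left(\sqrt{2} i \sqrt{1551} - 3811900\right) = 4725093 \left(i \sqrt{3102} - 3811900\right) = 4725093 \left(-3811900 + i \sqrt{3102}\right) = -18011582006700 + 4725093 i \sqrt{3102}$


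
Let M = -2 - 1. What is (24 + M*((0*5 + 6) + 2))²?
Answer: 0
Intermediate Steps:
M = -3
(24 + M*((0*5 + 6) + 2))² = (24 - 3*((0*5 + 6) + 2))² = (24 - 3*((0 + 6) + 2))² = (24 - 3*(6 + 2))² = (24 - 3*8)² = (24 - 24)² = 0² = 0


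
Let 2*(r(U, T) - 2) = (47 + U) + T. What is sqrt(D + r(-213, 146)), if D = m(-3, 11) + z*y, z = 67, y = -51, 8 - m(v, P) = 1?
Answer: I*sqrt(3418) ≈ 58.464*I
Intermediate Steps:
m(v, P) = 7 (m(v, P) = 8 - 1*1 = 8 - 1 = 7)
r(U, T) = 51/2 + T/2 + U/2 (r(U, T) = 2 + ((47 + U) + T)/2 = 2 + (47 + T + U)/2 = 2 + (47/2 + T/2 + U/2) = 51/2 + T/2 + U/2)
D = -3410 (D = 7 + 67*(-51) = 7 - 3417 = -3410)
sqrt(D + r(-213, 146)) = sqrt(-3410 + (51/2 + (1/2)*146 + (1/2)*(-213))) = sqrt(-3410 + (51/2 + 73 - 213/2)) = sqrt(-3410 - 8) = sqrt(-3418) = I*sqrt(3418)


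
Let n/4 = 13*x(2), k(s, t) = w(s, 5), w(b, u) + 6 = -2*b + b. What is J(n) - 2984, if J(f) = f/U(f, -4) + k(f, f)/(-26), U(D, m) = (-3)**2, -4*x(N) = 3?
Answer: -233189/78 ≈ -2989.6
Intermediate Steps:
x(N) = -3/4 (x(N) = -1/4*3 = -3/4)
w(b, u) = -6 - b (w(b, u) = -6 + (-2*b + b) = -6 - b)
k(s, t) = -6 - s
n = -39 (n = 4*(13*(-3/4)) = 4*(-39/4) = -39)
U(D, m) = 9
J(f) = 3/13 + 35*f/234 (J(f) = f/9 + (-6 - f)/(-26) = f*(1/9) + (-6 - f)*(-1/26) = f/9 + (3/13 + f/26) = 3/13 + 35*f/234)
J(n) - 2984 = (3/13 + (35/234)*(-39)) - 2984 = (3/13 - 35/6) - 2984 = -437/78 - 2984 = -233189/78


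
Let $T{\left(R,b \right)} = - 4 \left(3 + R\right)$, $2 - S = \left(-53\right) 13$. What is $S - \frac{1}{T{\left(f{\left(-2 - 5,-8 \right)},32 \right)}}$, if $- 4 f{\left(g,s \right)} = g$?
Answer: $\frac{13130}{19} \approx 691.05$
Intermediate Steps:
$f{\left(g,s \right)} = - \frac{g}{4}$
$S = 691$ ($S = 2 - \left(-53\right) 13 = 2 - -689 = 2 + 689 = 691$)
$T{\left(R,b \right)} = -12 - 4 R$
$S - \frac{1}{T{\left(f{\left(-2 - 5,-8 \right)},32 \right)}} = 691 - \frac{1}{-12 - 4 \left(- \frac{-2 - 5}{4}\right)} = 691 - \frac{1}{-12 - 4 \left(\left(- \frac{1}{4}\right) \left(-7\right)\right)} = 691 - \frac{1}{-12 - 7} = 691 - \frac{1}{-19} = 691 - - \frac{1}{19} = 691 + \frac{1}{19} = \frac{13130}{19}$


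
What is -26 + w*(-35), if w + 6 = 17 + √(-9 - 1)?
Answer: -411 - 35*I*√10 ≈ -411.0 - 110.68*I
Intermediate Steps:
w = 11 + I*√10 (w = -6 + (17 + √(-9 - 1)) = -6 + (17 + √(-10)) = -6 + (17 + I*√10) = 11 + I*√10 ≈ 11.0 + 3.1623*I)
-26 + w*(-35) = -26 + (11 + I*√10)*(-35) = -26 + (-385 - 35*I*√10) = -411 - 35*I*√10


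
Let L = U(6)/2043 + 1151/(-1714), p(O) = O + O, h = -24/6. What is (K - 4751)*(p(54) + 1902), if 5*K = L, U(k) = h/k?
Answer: -16720242012779/1750851 ≈ -9.5498e+6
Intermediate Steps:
h = -4 (h = -24*⅙ = -4)
U(k) = -4/k
p(O) = 2*O
L = -7057907/10505106 (L = -4/6/2043 + 1151/(-1714) = -4*⅙*(1/2043) + 1151*(-1/1714) = -⅔*1/2043 - 1151/1714 = -2/6129 - 1151/1714 = -7057907/10505106 ≈ -0.67185)
K = -7057907/52525530 (K = (⅕)*(-7057907/10505106) = -7057907/52525530 ≈ -0.13437)
(K - 4751)*(p(54) + 1902) = (-7057907/52525530 - 4751)*(2*54 + 1902) = -249555850937*(108 + 1902)/52525530 = -249555850937/52525530*2010 = -16720242012779/1750851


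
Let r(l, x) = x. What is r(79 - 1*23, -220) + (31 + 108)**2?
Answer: 19101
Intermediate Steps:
r(79 - 1*23, -220) + (31 + 108)**2 = -220 + (31 + 108)**2 = -220 + 139**2 = -220 + 19321 = 19101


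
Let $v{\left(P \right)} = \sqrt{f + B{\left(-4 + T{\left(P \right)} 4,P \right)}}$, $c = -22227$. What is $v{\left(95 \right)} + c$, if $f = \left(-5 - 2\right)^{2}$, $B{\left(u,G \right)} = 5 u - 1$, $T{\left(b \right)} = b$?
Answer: $-22227 + 2 \sqrt{482} \approx -22183.0$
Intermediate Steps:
$B{\left(u,G \right)} = -1 + 5 u$
$f = 49$ ($f = \left(-7\right)^{2} = 49$)
$v{\left(P \right)} = \sqrt{28 + 20 P}$ ($v{\left(P \right)} = \sqrt{49 + \left(-1 + 5 \left(-4 + P 4\right)\right)} = \sqrt{49 + \left(-1 + 5 \left(-4 + 4 P\right)\right)} = \sqrt{49 + \left(-1 + \left(-20 + 20 P\right)\right)} = \sqrt{49 + \left(-21 + 20 P\right)} = \sqrt{28 + 20 P}$)
$v{\left(95 \right)} + c = 2 \sqrt{7 + 5 \cdot 95} - 22227 = 2 \sqrt{7 + 475} - 22227 = 2 \sqrt{482} - 22227 = -22227 + 2 \sqrt{482}$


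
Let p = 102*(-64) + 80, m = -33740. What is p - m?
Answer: 27292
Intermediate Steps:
p = -6448 (p = -6528 + 80 = -6448)
p - m = -6448 - 1*(-33740) = -6448 + 33740 = 27292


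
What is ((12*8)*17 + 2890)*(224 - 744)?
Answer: -2351440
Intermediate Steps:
((12*8)*17 + 2890)*(224 - 744) = (96*17 + 2890)*(-520) = (1632 + 2890)*(-520) = 4522*(-520) = -2351440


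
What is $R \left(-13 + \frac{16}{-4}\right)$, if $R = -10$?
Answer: $170$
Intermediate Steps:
$R \left(-13 + \frac{16}{-4}\right) = - 10 \left(-13 + \frac{16}{-4}\right) = - 10 \left(-13 + 16 \left(- \frac{1}{4}\right)\right) = - 10 \left(-13 - 4\right) = \left(-10\right) \left(-17\right) = 170$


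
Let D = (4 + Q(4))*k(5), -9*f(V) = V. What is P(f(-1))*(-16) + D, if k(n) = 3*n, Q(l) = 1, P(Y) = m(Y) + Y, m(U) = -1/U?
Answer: 1955/9 ≈ 217.22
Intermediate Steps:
f(V) = -V/9
P(Y) = Y - 1/Y (P(Y) = -1/Y + Y = Y - 1/Y)
D = 75 (D = (4 + 1)*(3*5) = 5*15 = 75)
P(f(-1))*(-16) + D = (-⅑*(-1) - 1/((-⅑*(-1))))*(-16) + 75 = (⅑ - 1/⅑)*(-16) + 75 = (⅑ - 1*9)*(-16) + 75 = (⅑ - 9)*(-16) + 75 = -80/9*(-16) + 75 = 1280/9 + 75 = 1955/9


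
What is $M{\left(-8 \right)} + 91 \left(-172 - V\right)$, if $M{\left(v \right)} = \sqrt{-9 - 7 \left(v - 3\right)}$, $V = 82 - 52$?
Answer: $-18382 + 2 \sqrt{17} \approx -18374.0$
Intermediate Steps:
$V = 30$
$M{\left(v \right)} = \sqrt{12 - 7 v}$ ($M{\left(v \right)} = \sqrt{-9 - 7 \left(-3 + v\right)} = \sqrt{-9 - \left(-21 + 7 v\right)} = \sqrt{12 - 7 v}$)
$M{\left(-8 \right)} + 91 \left(-172 - V\right) = \sqrt{12 - -56} + 91 \left(-172 - 30\right) = \sqrt{12 + 56} + 91 \left(-172 - 30\right) = \sqrt{68} + 91 \left(-202\right) = 2 \sqrt{17} - 18382 = -18382 + 2 \sqrt{17}$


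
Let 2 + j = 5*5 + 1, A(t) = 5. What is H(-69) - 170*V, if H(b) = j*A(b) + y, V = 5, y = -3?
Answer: -733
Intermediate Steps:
j = 24 (j = -2 + (5*5 + 1) = -2 + (25 + 1) = -2 + 26 = 24)
H(b) = 117 (H(b) = 24*5 - 3 = 120 - 3 = 117)
H(-69) - 170*V = 117 - 170*5 = 117 - 850 = -733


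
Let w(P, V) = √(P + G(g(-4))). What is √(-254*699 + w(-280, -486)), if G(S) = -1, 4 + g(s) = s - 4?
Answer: √(-177546 + I*√281) ≈ 0.02 + 421.36*I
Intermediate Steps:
g(s) = -8 + s (g(s) = -4 + (s - 4) = -4 + (-4 + s) = -8 + s)
w(P, V) = √(-1 + P) (w(P, V) = √(P - 1) = √(-1 + P))
√(-254*699 + w(-280, -486)) = √(-254*699 + √(-1 - 280)) = √(-177546 + √(-281)) = √(-177546 + I*√281)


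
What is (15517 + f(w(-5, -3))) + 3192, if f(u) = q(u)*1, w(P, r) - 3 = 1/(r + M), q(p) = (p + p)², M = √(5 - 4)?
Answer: 18734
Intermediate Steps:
M = 1 (M = √1 = 1)
q(p) = 4*p² (q(p) = (2*p)² = 4*p²)
w(P, r) = 3 + 1/(1 + r) (w(P, r) = 3 + 1/(r + 1) = 3 + 1/(1 + r))
f(u) = 4*u² (f(u) = (4*u²)*1 = 4*u²)
(15517 + f(w(-5, -3))) + 3192 = (15517 + 4*((4 + 3*(-3))/(1 - 3))²) + 3192 = (15517 + 4*((4 - 9)/(-2))²) + 3192 = (15517 + 4*(-½*(-5))²) + 3192 = (15517 + 4*(5/2)²) + 3192 = (15517 + 4*(25/4)) + 3192 = (15517 + 25) + 3192 = 15542 + 3192 = 18734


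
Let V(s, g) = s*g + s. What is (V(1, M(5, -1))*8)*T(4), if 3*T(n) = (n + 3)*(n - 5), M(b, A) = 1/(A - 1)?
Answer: -28/3 ≈ -9.3333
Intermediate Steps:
M(b, A) = 1/(-1 + A)
V(s, g) = s + g*s (V(s, g) = g*s + s = s + g*s)
T(n) = (-5 + n)*(3 + n)/3 (T(n) = ((n + 3)*(n - 5))/3 = ((3 + n)*(-5 + n))/3 = ((-5 + n)*(3 + n))/3 = (-5 + n)*(3 + n)/3)
(V(1, M(5, -1))*8)*T(4) = ((1*(1 + 1/(-1 - 1)))*8)*(-5 - ⅔*4 + (⅓)*4²) = ((1*(1 + 1/(-2)))*8)*(-5 - 8/3 + (⅓)*16) = ((1*(1 - ½))*8)*(-5 - 8/3 + 16/3) = ((1*(½))*8)*(-7/3) = ((½)*8)*(-7/3) = 4*(-7/3) = -28/3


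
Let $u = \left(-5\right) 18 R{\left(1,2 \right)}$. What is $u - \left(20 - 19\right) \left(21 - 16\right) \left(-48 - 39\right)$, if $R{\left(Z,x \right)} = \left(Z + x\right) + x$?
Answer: $-15$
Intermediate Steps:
$R{\left(Z,x \right)} = Z + 2 x$
$u = -450$ ($u = \left(-5\right) 18 \left(1 + 2 \cdot 2\right) = - 90 \left(1 + 4\right) = \left(-90\right) 5 = -450$)
$u - \left(20 - 19\right) \left(21 - 16\right) \left(-48 - 39\right) = -450 - \left(20 - 19\right) \left(21 - 16\right) \left(-48 - 39\right) = -450 - 1 \cdot 5 \left(-87\right) = -450 - 1 \left(-435\right) = -450 - -435 = -450 + 435 = -15$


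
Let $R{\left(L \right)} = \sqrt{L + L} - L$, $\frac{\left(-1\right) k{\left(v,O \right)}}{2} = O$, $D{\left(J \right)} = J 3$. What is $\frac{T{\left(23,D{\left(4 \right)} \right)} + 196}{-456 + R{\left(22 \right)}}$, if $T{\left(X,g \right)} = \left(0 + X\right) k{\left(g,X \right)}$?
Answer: $\frac{103009}{57110} + \frac{431 \sqrt{11}}{57110} \approx 1.8287$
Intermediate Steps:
$D{\left(J \right)} = 3 J$
$k{\left(v,O \right)} = - 2 O$
$T{\left(X,g \right)} = - 2 X^{2}$ ($T{\left(X,g \right)} = \left(0 + X\right) \left(- 2 X\right) = X \left(- 2 X\right) = - 2 X^{2}$)
$R{\left(L \right)} = - L + \sqrt{2} \sqrt{L}$ ($R{\left(L \right)} = \sqrt{2 L} - L = \sqrt{2} \sqrt{L} - L = - L + \sqrt{2} \sqrt{L}$)
$\frac{T{\left(23,D{\left(4 \right)} \right)} + 196}{-456 + R{\left(22 \right)}} = \frac{- 2 \cdot 23^{2} + 196}{-456 - \left(22 - \sqrt{2} \sqrt{22}\right)} = \frac{\left(-2\right) 529 + 196}{-456 - \left(22 - 2 \sqrt{11}\right)} = \frac{-1058 + 196}{-478 + 2 \sqrt{11}} = - \frac{862}{-478 + 2 \sqrt{11}}$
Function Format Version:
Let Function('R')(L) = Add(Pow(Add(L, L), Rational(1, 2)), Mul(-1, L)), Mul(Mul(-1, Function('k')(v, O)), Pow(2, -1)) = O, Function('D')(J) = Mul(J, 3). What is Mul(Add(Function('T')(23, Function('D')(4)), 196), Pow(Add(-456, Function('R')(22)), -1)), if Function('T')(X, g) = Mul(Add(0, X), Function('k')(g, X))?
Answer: Add(Rational(103009, 57110), Mul(Rational(431, 57110), Pow(11, Rational(1, 2)))) ≈ 1.8287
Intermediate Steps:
Function('D')(J) = Mul(3, J)
Function('k')(v, O) = Mul(-2, O)
Function('T')(X, g) = Mul(-2, Pow(X, 2)) (Function('T')(X, g) = Mul(Add(0, X), Mul(-2, X)) = Mul(X, Mul(-2, X)) = Mul(-2, Pow(X, 2)))
Function('R')(L) = Add(Mul(-1, L), Mul(Pow(2, Rational(1, 2)), Pow(L, Rational(1, 2)))) (Function('R')(L) = Add(Pow(Mul(2, L), Rational(1, 2)), Mul(-1, L)) = Add(Mul(Pow(2, Rational(1, 2)), Pow(L, Rational(1, 2))), Mul(-1, L)) = Add(Mul(-1, L), Mul(Pow(2, Rational(1, 2)), Pow(L, Rational(1, 2)))))
Mul(Add(Function('T')(23, Function('D')(4)), 196), Pow(Add(-456, Function('R')(22)), -1)) = Mul(Add(Mul(-2, Pow(23, 2)), 196), Pow(Add(-456, Add(Mul(-1, 22), Mul(Pow(2, Rational(1, 2)), Pow(22, Rational(1, 2))))), -1)) = Mul(Add(Mul(-2, 529), 196), Pow(Add(-456, Add(-22, Mul(2, Pow(11, Rational(1, 2))))), -1)) = Mul(Add(-1058, 196), Pow(Add(-478, Mul(2, Pow(11, Rational(1, 2)))), -1)) = Mul(-862, Pow(Add(-478, Mul(2, Pow(11, Rational(1, 2)))), -1))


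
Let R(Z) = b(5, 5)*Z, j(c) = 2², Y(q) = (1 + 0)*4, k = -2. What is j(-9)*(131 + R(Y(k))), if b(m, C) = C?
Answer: 604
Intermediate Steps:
Y(q) = 4 (Y(q) = 1*4 = 4)
j(c) = 4
R(Z) = 5*Z
j(-9)*(131 + R(Y(k))) = 4*(131 + 5*4) = 4*(131 + 20) = 4*151 = 604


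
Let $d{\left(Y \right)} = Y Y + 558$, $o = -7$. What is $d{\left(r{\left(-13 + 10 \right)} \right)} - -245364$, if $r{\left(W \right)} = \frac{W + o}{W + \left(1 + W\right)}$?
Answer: $245926$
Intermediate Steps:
$r{\left(W \right)} = \frac{-7 + W}{1 + 2 W}$ ($r{\left(W \right)} = \frac{W - 7}{W + \left(1 + W\right)} = \frac{-7 + W}{1 + 2 W}$)
$d{\left(Y \right)} = 558 + Y^{2}$ ($d{\left(Y \right)} = Y^{2} + 558 = 558 + Y^{2}$)
$d{\left(r{\left(-13 + 10 \right)} \right)} - -245364 = \left(558 + \left(\frac{-7 + \left(-13 + 10\right)}{1 + 2 \left(-13 + 10\right)}\right)^{2}\right) - -245364 = \left(558 + \left(\frac{-7 - 3}{1 + 2 \left(-3\right)}\right)^{2}\right) + 245364 = \left(558 + \left(\frac{1}{1 - 6} \left(-10\right)\right)^{2}\right) + 245364 = \left(558 + \left(\frac{1}{-5} \left(-10\right)\right)^{2}\right) + 245364 = \left(558 + \left(\left(- \frac{1}{5}\right) \left(-10\right)\right)^{2}\right) + 245364 = \left(558 + 2^{2}\right) + 245364 = \left(558 + 4\right) + 245364 = 562 + 245364 = 245926$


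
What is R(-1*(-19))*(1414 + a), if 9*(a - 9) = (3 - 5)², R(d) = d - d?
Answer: 0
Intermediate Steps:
R(d) = 0
a = 85/9 (a = 9 + (3 - 5)²/9 = 9 + (⅑)*(-2)² = 9 + (⅑)*4 = 9 + 4/9 = 85/9 ≈ 9.4444)
R(-1*(-19))*(1414 + a) = 0*(1414 + 85/9) = 0*(12811/9) = 0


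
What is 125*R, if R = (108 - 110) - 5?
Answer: -875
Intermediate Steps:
R = -7 (R = -2 - 5 = -7)
125*R = 125*(-7) = -875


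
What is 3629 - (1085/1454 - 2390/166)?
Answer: 439602453/120682 ≈ 3642.7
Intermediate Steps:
3629 - (1085/1454 - 2390/166) = 3629 - (1085*(1/1454) - 2390*1/166) = 3629 - (1085/1454 - 1195/83) = 3629 - 1*(-1647475/120682) = 3629 + 1647475/120682 = 439602453/120682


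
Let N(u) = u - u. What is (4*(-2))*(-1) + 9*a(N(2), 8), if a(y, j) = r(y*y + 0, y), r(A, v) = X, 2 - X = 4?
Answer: -10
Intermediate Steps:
X = -2 (X = 2 - 1*4 = 2 - 4 = -2)
r(A, v) = -2
N(u) = 0
a(y, j) = -2
(4*(-2))*(-1) + 9*a(N(2), 8) = (4*(-2))*(-1) + 9*(-2) = -8*(-1) - 18 = 8 - 18 = -10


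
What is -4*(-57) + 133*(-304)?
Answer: -40204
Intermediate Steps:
-4*(-57) + 133*(-304) = 228 - 40432 = -40204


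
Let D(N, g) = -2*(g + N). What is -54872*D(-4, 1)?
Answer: -329232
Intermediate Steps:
D(N, g) = -2*N - 2*g (D(N, g) = -2*(N + g) = -2*N - 2*g)
-54872*D(-4, 1) = -54872*(-2*(-4) - 2*1) = -54872*(8 - 2) = -54872*6 = -329232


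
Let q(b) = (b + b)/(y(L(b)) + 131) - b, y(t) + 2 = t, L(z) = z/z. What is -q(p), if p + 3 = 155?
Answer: 9728/65 ≈ 149.66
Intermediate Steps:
L(z) = 1
y(t) = -2 + t
p = 152 (p = -3 + 155 = 152)
q(b) = -64*b/65 (q(b) = (b + b)/((-2 + 1) + 131) - b = (2*b)/(-1 + 131) - b = (2*b)/130 - b = (2*b)*(1/130) - b = b/65 - b = -64*b/65)
-q(p) = -(-64)*152/65 = -1*(-9728/65) = 9728/65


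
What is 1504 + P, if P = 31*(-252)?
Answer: -6308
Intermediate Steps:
P = -7812
1504 + P = 1504 - 7812 = -6308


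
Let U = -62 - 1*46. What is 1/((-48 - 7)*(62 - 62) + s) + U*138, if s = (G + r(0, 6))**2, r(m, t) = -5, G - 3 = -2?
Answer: -238463/16 ≈ -14904.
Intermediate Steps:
G = 1 (G = 3 - 2 = 1)
s = 16 (s = (1 - 5)**2 = (-4)**2 = 16)
U = -108 (U = -62 - 46 = -108)
1/((-48 - 7)*(62 - 62) + s) + U*138 = 1/((-48 - 7)*(62 - 62) + 16) - 108*138 = 1/(-55*0 + 16) - 14904 = 1/(0 + 16) - 14904 = 1/16 - 14904 = -238463/16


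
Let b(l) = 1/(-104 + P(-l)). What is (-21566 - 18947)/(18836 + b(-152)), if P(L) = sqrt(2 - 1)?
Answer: -4172839/1940107 ≈ -2.1508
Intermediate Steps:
P(L) = 1 (P(L) = sqrt(1) = 1)
b(l) = -1/103 (b(l) = 1/(-104 + 1) = 1/(-103) = -1/103)
(-21566 - 18947)/(18836 + b(-152)) = (-21566 - 18947)/(18836 - 1/103) = -40513/1940107/103 = -40513*103/1940107 = -4172839/1940107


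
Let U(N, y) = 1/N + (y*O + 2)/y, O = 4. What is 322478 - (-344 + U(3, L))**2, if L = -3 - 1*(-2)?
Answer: 1851677/9 ≈ 2.0574e+5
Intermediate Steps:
L = -1 (L = -3 + 2 = -1)
U(N, y) = 1/N + (2 + 4*y)/y (U(N, y) = 1/N + (y*4 + 2)/y = 1/N + (4*y + 2)/y = 1/N + (2 + 4*y)/y)
322478 - (-344 + U(3, L))**2 = 322478 - (-344 + (4 + 1/3 + 2/(-1)))**2 = 322478 - (-344 + (4 + 1/3 + 2*(-1)))**2 = 322478 - (-344 + (4 + 1/3 - 2))**2 = 322478 - (-344 + 7/3)**2 = 322478 - (-1025/3)**2 = 322478 - 1*1050625/9 = 322478 - 1050625/9 = 1851677/9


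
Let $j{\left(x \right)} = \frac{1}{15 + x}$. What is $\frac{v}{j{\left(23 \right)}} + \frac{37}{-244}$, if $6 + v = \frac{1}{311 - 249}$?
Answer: $- \frac{1721103}{7564} \approx -227.54$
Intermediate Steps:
$v = - \frac{371}{62}$ ($v = -6 + \frac{1}{311 - 249} = -6 + \frac{1}{62} = - \frac{371}{62} \approx -5.9839$)
$\frac{v}{j{\left(23 \right)}} + \frac{37}{-244} = - \frac{371}{62 \frac{1}{15 + 23}} + \frac{37}{-244} = - \frac{371}{62 \cdot \frac{1}{38}} + 37 \left(- \frac{1}{244}\right) = - \frac{371 \frac{1}{\frac{1}{38}}}{62} - \frac{37}{244} = \left(- \frac{371}{62}\right) 38 - \frac{37}{244} = - \frac{7049}{31} - \frac{37}{244} = - \frac{1721103}{7564}$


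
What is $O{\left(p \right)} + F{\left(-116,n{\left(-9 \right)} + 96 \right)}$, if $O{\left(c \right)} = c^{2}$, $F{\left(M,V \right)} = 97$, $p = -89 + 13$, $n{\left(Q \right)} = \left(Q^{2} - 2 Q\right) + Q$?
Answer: $5873$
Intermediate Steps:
$n{\left(Q \right)} = Q^{2} - Q$
$p = -76$
$O{\left(p \right)} + F{\left(-116,n{\left(-9 \right)} + 96 \right)} = \left(-76\right)^{2} + 97 = 5776 + 97 = 5873$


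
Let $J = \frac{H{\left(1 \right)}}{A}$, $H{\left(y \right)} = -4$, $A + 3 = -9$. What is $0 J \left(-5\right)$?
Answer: $0$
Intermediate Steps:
$A = -12$ ($A = -3 - 9 = -12$)
$J = \frac{1}{3}$ ($J = - \frac{4}{-12} = \left(-4\right) \left(- \frac{1}{12}\right) = \frac{1}{3} \approx 0.33333$)
$0 J \left(-5\right) = 0 \cdot \frac{1}{3} \left(-5\right) = 0 \left(-5\right) = 0$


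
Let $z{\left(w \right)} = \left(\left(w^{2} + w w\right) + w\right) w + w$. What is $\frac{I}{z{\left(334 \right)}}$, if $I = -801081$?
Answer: $- \frac{801081}{74631298} \approx -0.010734$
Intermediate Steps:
$z{\left(w \right)} = w + w \left(w + 2 w^{2}\right)$ ($z{\left(w \right)} = \left(\left(w^{2} + w^{2}\right) + w\right) w + w = \left(2 w^{2} + w\right) w + w = \left(w + 2 w^{2}\right) w + w = w \left(w + 2 w^{2}\right) + w = w + w \left(w + 2 w^{2}\right)$)
$\frac{I}{z{\left(334 \right)}} = - \frac{801081}{334 \left(1 + 334 + 2 \cdot 334^{2}\right)} = - \frac{801081}{334 \left(1 + 334 + 2 \cdot 111556\right)} = - \frac{801081}{334 \left(1 + 334 + 223112\right)} = - \frac{801081}{334 \cdot 223447} = - \frac{801081}{74631298}$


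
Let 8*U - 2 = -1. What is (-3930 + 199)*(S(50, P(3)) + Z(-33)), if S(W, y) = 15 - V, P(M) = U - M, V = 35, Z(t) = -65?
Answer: 317135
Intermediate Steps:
U = 1/8 (U = 1/4 + (1/8)*(-1) = 1/4 - 1/8 = 1/8 ≈ 0.12500)
P(M) = 1/8 - M
S(W, y) = -20 (S(W, y) = 15 - 1*35 = 15 - 35 = -20)
(-3930 + 199)*(S(50, P(3)) + Z(-33)) = (-3930 + 199)*(-20 - 65) = -3731*(-85) = 317135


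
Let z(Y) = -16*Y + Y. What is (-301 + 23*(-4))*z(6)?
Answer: 35370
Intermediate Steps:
z(Y) = -15*Y
(-301 + 23*(-4))*z(6) = (-301 + 23*(-4))*(-15*6) = (-301 - 92)*(-90) = -393*(-90) = 35370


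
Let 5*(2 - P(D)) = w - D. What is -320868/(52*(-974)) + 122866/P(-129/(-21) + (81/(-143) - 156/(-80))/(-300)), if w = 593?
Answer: -15480209425920439/14623055524246 ≈ -1058.6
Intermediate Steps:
P(D) = -583/5 + D/5 (P(D) = 2 - (593 - D)/5 = 2 + (-593/5 + D/5) = -583/5 + D/5)
-320868/(52*(-974)) + 122866/P(-129/(-21) + (81/(-143) - 156/(-80))/(-300)) = -320868/(52*(-974)) + 122866/(-583/5 + (-129/(-21) + (81/(-143) - 156/(-80))/(-300))/5) = -320868/(-50648) + 122866/(-583/5 + (-129*(-1/21) + (81*(-1/143) - 156*(-1/80))*(-1/300))/5) = -320868*(-1/50648) + 122866/(-583/5 + (43/7 + (-81/143 + 39/20)*(-1/300))/5) = 80217/12662 + 122866/(-583/5 + (43/7 + (3957/2860)*(-1/300))/5) = 80217/12662 + 122866/(-583/5 + (43/7 - 1319/286000)/5) = 80217/12662 + 122866/(-583/5 + (⅕)*(12288767/2002000)) = 80217/12662 + 122866/(-583/5 + 12288767/10010000) = 80217/12662 + 122866/(-1154877233/10010000) = 80217/12662 + 122866*(-10010000/1154877233) = 80217/12662 - 1229888660000/1154877233 = -15480209425920439/14623055524246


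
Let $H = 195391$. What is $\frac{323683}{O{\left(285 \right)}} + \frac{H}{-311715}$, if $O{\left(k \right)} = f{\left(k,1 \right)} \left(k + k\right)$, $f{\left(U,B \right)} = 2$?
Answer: $\frac{6711606707}{23690340} \approx 283.31$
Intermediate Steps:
$O{\left(k \right)} = 4 k$ ($O{\left(k \right)} = 2 \left(k + k\right) = 2 \cdot 2 k = 4 k$)
$\frac{323683}{O{\left(285 \right)}} + \frac{H}{-311715} = \frac{323683}{4 \cdot 285} + \frac{195391}{-311715} = \frac{323683}{1140} + 195391 \left(- \frac{1}{311715}\right) = 323683 \cdot \frac{1}{1140} - \frac{195391}{311715} = \frac{323683}{1140} - \frac{195391}{311715} = \frac{6711606707}{23690340}$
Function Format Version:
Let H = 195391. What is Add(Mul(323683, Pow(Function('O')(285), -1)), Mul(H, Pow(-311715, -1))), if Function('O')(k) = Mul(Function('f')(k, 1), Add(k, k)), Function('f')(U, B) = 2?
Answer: Rational(6711606707, 23690340) ≈ 283.31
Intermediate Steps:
Function('O')(k) = Mul(4, k) (Function('O')(k) = Mul(2, Add(k, k)) = Mul(2, Mul(2, k)) = Mul(4, k))
Add(Mul(323683, Pow(Function('O')(285), -1)), Mul(H, Pow(-311715, -1))) = Add(Mul(323683, Pow(Mul(4, 285), -1)), Mul(195391, Pow(-311715, -1))) = Add(Mul(323683, Pow(1140, -1)), Mul(195391, Rational(-1, 311715))) = Add(Mul(323683, Rational(1, 1140)), Rational(-195391, 311715)) = Add(Rational(323683, 1140), Rational(-195391, 311715)) = Rational(6711606707, 23690340)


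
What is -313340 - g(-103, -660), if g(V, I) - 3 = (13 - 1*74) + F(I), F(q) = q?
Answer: -312622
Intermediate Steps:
g(V, I) = -58 + I (g(V, I) = 3 + ((13 - 1*74) + I) = 3 + ((13 - 74) + I) = 3 + (-61 + I) = -58 + I)
-313340 - g(-103, -660) = -313340 - (-58 - 660) = -313340 - 1*(-718) = -313340 + 718 = -312622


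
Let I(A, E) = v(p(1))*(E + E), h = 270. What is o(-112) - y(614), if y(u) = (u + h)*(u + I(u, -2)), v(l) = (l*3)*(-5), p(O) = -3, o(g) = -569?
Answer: -384225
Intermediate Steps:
v(l) = -15*l (v(l) = (3*l)*(-5) = -15*l)
I(A, E) = 90*E (I(A, E) = (-15*(-3))*(E + E) = 45*(2*E) = 90*E)
y(u) = (-180 + u)*(270 + u) (y(u) = (u + 270)*(u + 90*(-2)) = (270 + u)*(u - 180) = (270 + u)*(-180 + u) = (-180 + u)*(270 + u))
o(-112) - y(614) = -569 - (-48600 + 614**2 + 90*614) = -569 - (-48600 + 376996 + 55260) = -569 - 1*383656 = -569 - 383656 = -384225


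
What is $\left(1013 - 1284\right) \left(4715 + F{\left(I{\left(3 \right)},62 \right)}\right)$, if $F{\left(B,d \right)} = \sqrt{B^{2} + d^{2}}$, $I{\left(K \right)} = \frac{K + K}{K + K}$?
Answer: $-1277765 - 271 \sqrt{3845} \approx -1.2946 \cdot 10^{6}$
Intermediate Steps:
$I{\left(K \right)} = 1$ ($I{\left(K \right)} = \frac{2 K}{2 K} = 2 K \frac{1}{2 K} = 1$)
$\left(1013 - 1284\right) \left(4715 + F{\left(I{\left(3 \right)},62 \right)}\right) = \left(1013 - 1284\right) \left(4715 + \sqrt{1^{2} + 62^{2}}\right) = - 271 \left(4715 + \sqrt{1 + 3844}\right) = - 271 \left(4715 + \sqrt{3845}\right) = -1277765 - 271 \sqrt{3845}$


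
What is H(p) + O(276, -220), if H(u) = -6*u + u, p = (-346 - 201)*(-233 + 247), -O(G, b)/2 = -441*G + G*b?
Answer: 403162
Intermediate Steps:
O(G, b) = 882*G - 2*G*b (O(G, b) = -2*(-441*G + G*b) = 882*G - 2*G*b)
p = -7658 (p = -547*14 = -7658)
H(u) = -5*u
H(p) + O(276, -220) = -5*(-7658) + 2*276*(441 - 1*(-220)) = 38290 + 2*276*(441 + 220) = 38290 + 2*276*661 = 38290 + 364872 = 403162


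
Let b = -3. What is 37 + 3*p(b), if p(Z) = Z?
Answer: 28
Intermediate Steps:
37 + 3*p(b) = 37 + 3*(-3) = 37 - 9 = 28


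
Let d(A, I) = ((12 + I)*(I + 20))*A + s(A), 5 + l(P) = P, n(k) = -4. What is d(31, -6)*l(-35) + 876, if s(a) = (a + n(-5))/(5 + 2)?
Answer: -724068/7 ≈ -1.0344e+5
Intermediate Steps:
l(P) = -5 + P
s(a) = -4/7 + a/7 (s(a) = (a - 4)/(5 + 2) = (-4 + a)/7 = (-4 + a)*(1/7) = -4/7 + a/7)
d(A, I) = -4/7 + A/7 + A*(12 + I)*(20 + I) (d(A, I) = ((12 + I)*(I + 20))*A + (-4/7 + A/7) = ((12 + I)*(20 + I))*A + (-4/7 + A/7) = A*(12 + I)*(20 + I) + (-4/7 + A/7) = -4/7 + A/7 + A*(12 + I)*(20 + I))
d(31, -6)*l(-35) + 876 = (-4/7 + (1681/7)*31 + 31*(-6)**2 + 32*31*(-6))*(-5 - 35) + 876 = (-4/7 + 52111/7 + 31*36 - 5952)*(-40) + 876 = (-4/7 + 52111/7 + 1116 - 5952)*(-40) + 876 = (18255/7)*(-40) + 876 = -730200/7 + 876 = -724068/7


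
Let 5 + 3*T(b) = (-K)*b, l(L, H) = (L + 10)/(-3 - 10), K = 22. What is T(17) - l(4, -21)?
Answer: -4885/39 ≈ -125.26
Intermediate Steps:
l(L, H) = -10/13 - L/13 (l(L, H) = (10 + L)/(-13) = (10 + L)*(-1/13) = -10/13 - L/13)
T(b) = -5/3 - 22*b/3 (T(b) = -5/3 + ((-1*22)*b)/3 = -5/3 + (-22*b)/3 = -5/3 - 22*b/3)
T(17) - l(4, -21) = (-5/3 - 22/3*17) - (-10/13 - 1/13*4) = (-5/3 - 374/3) - (-10/13 - 4/13) = -379/3 - 1*(-14/13) = -379/3 + 14/13 = -4885/39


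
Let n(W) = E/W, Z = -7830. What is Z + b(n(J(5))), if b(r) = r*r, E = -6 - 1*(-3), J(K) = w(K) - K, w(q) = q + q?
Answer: -195741/25 ≈ -7829.6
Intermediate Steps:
w(q) = 2*q
J(K) = K (J(K) = 2*K - K = K)
E = -3 (E = -6 + 3 = -3)
n(W) = -3/W
b(r) = r²
Z + b(n(J(5))) = -7830 + (-3/5)² = -7830 + (-3*⅕)² = -7830 + (-⅗)² = -7830 + 9/25 = -195741/25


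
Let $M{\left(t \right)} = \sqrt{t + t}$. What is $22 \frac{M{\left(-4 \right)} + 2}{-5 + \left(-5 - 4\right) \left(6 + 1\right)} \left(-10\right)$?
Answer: $\frac{110}{17} + \frac{110 i \sqrt{2}}{17} \approx 6.4706 + 9.1508 i$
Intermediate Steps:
$M{\left(t \right)} = \sqrt{2} \sqrt{t}$ ($M{\left(t \right)} = \sqrt{2 t} = \sqrt{2} \sqrt{t}$)
$22 \frac{M{\left(-4 \right)} + 2}{-5 + \left(-5 - 4\right) \left(6 + 1\right)} \left(-10\right) = 22 \frac{\sqrt{2} \sqrt{-4} + 2}{-5 + \left(-5 - 4\right) \left(6 + 1\right)} \left(-10\right) = 22 \frac{\sqrt{2} \cdot 2 i + 2}{-5 - 63} \left(-10\right) = 22 \frac{2 i \sqrt{2} + 2}{-5 - 63} \left(-10\right) = 22 \frac{2 + 2 i \sqrt{2}}{-68} \left(-10\right) = 22 \left(2 + 2 i \sqrt{2}\right) \left(- \frac{1}{68}\right) \left(-10\right) = 22 \left(- \frac{1}{34} - \frac{i \sqrt{2}}{34}\right) \left(-10\right) = \left(- \frac{11}{17} - \frac{11 i \sqrt{2}}{17}\right) \left(-10\right) = \frac{110}{17} + \frac{110 i \sqrt{2}}{17}$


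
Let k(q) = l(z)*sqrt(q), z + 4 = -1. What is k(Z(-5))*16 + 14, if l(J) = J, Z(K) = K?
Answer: 14 - 80*I*sqrt(5) ≈ 14.0 - 178.89*I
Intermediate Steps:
z = -5 (z = -4 - 1 = -5)
k(q) = -5*sqrt(q)
k(Z(-5))*16 + 14 = -5*I*sqrt(5)*16 + 14 = -80*I*sqrt(5) + 14 = 14 - 80*I*sqrt(5)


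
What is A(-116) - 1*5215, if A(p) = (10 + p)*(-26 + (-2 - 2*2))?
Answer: -1823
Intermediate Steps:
A(p) = -320 - 32*p (A(p) = (10 + p)*(-26 + (-2 - 4)) = (10 + p)*(-26 - 6) = (10 + p)*(-32) = -320 - 32*p)
A(-116) - 1*5215 = (-320 - 32*(-116)) - 1*5215 = (-320 + 3712) - 5215 = 3392 - 5215 = -1823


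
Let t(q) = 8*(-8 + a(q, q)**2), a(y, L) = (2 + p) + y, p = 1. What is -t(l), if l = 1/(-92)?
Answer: -7913/1058 ≈ -7.4792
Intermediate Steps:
a(y, L) = 3 + y (a(y, L) = (2 + 1) + y = 3 + y)
l = -1/92 ≈ -0.010870
t(q) = -64 + 8*(3 + q)**2 (t(q) = 8*(-8 + (3 + q)**2) = -64 + 8*(3 + q)**2)
-t(l) = -(-64 + 8*(3 - 1/92)**2) = -(-64 + 8*(275/92)**2) = -(-64 + 8*(75625/8464)) = -(-64 + 75625/1058) = -1*7913/1058 = -7913/1058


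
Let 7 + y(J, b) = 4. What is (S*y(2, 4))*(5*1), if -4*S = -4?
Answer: -15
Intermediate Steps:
S = 1 (S = -1/4*(-4) = 1)
y(J, b) = -3 (y(J, b) = -7 + 4 = -3)
(S*y(2, 4))*(5*1) = (1*(-3))*(5*1) = -3*5 = -15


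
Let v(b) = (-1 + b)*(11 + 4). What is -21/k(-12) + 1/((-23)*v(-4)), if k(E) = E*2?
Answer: 12083/13800 ≈ 0.87558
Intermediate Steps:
k(E) = 2*E
v(b) = -15 + 15*b (v(b) = (-1 + b)*15 = -15 + 15*b)
-21/k(-12) + 1/((-23)*v(-4)) = -21/(2*(-12)) + 1/((-23)*(-15 + 15*(-4))) = -21/(-24) - 1/(23*(-15 - 60)) = -21*(-1/24) - 1/23/(-75) = 7/8 - 1/23*(-1/75) = 7/8 + 1/1725 = 12083/13800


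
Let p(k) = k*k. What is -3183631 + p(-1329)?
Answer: -1417390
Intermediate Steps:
p(k) = k²
-3183631 + p(-1329) = -3183631 + (-1329)² = -3183631 + 1766241 = -1417390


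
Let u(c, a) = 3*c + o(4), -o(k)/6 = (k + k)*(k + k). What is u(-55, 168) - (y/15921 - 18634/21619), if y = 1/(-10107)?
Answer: -1906857231897140/3478789972593 ≈ -548.14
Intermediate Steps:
o(k) = -24*k**2 (o(k) = -6*(k + k)*(k + k) = -6*2*k*2*k = -24*k**2)
y = -1/10107 ≈ -9.8941e-5
u(c, a) = -384 + 3*c (u(c, a) = 3*c - 24*4**2 = 3*c - 24*16 = 3*c - 384 = -384 + 3*c)
u(-55, 168) - (y/15921 - 18634/21619) = (-384 + 3*(-55)) - (-1/10107/15921 - 18634/21619) = (-384 - 165) - (-1/10107*1/15921 - 18634*1/21619) = -549 - (-1/160913547 - 18634/21619) = -549 - 1*(-2998463056417/3478789972593) = -549 + 2998463056417/3478789972593 = -1906857231897140/3478789972593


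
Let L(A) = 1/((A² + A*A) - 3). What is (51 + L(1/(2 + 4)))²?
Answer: 7209225/2809 ≈ 2566.5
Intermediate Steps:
L(A) = 1/(-3 + 2*A²) (L(A) = 1/((A² + A²) - 3) = 1/(2*A² - 3) = 1/(-3 + 2*A²))
(51 + L(1/(2 + 4)))² = (51 + 1/(-3 + 2*(1/(2 + 4))²))² = (51 + 1/(-3 + 2*(1/6)²))² = (51 + 1/(-3 + 2*(⅙)²))² = (51 + 1/(-3 + 2*(1/36)))² = (51 + 1/(-3 + 1/18))² = (51 + 1/(-53/18))² = (51 - 18/53)² = (2685/53)² = 7209225/2809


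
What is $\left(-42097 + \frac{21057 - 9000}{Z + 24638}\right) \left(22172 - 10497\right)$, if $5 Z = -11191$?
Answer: $- \frac{18348280630050}{37333} \approx -4.9148 \cdot 10^{8}$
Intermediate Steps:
$Z = - \frac{11191}{5}$ ($Z = \frac{1}{5} \left(-11191\right) = - \frac{11191}{5} \approx -2238.2$)
$\left(-42097 + \frac{21057 - 9000}{Z + 24638}\right) \left(22172 - 10497\right) = \left(-42097 + \frac{21057 - 9000}{- \frac{11191}{5} + 24638}\right) \left(22172 - 10497\right) = \left(-42097 + \frac{12057}{\frac{111999}{5}}\right) 11675 = \left(-42097 + 12057 \cdot \frac{5}{111999}\right) 11675 = \left(-42097 + \frac{20095}{37333}\right) 11675 = \left(- \frac{1571587206}{37333}\right) 11675 = - \frac{18348280630050}{37333}$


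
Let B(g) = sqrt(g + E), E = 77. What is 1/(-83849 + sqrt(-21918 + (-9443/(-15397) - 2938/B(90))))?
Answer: -1/(83849 - I*sqrt(337462003/15397 + 2938*sqrt(167)/167)) ≈ -1.1926e-5 - 2.1166e-8*I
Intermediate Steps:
B(g) = sqrt(77 + g) (B(g) = sqrt(g + 77) = sqrt(77 + g))
1/(-83849 + sqrt(-21918 + (-9443/(-15397) - 2938/B(90)))) = 1/(-83849 + sqrt(-21918 + (-9443/(-15397) - 2938/sqrt(77 + 90)))) = 1/(-83849 + sqrt(-21918 + (-9443*(-1/15397) - 2938*sqrt(167)/167))) = 1/(-83849 + sqrt(-21918 + (9443/15397 - 2938*sqrt(167)/167))) = 1/(-83849 + sqrt(-337462003/15397 - 2938*sqrt(167)/167))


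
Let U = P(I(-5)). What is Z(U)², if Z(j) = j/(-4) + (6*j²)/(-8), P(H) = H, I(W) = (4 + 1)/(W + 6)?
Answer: 400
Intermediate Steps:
I(W) = 5/(6 + W)
U = 5 (U = 5/(6 - 5) = 5/1 = 5*1 = 5)
Z(j) = -3*j²/4 - j/4 (Z(j) = j*(-¼) + (6*j²)*(-⅛) = -j/4 - 3*j²/4 = -3*j²/4 - j/4)
Z(U)² = (-¼*5*(1 + 3*5))² = (-¼*5*(1 + 15))² = (-¼*5*16)² = (-20)² = 400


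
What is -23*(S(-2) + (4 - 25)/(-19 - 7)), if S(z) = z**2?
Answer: -2875/26 ≈ -110.58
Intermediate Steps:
-23*(S(-2) + (4 - 25)/(-19 - 7)) = -23*((-2)**2 + (4 - 25)/(-19 - 7)) = -23*(4 - 21/(-26)) = -23*(4 - 21*(-1/26)) = -23*(4 + 21/26) = -23*125/26 = -2875/26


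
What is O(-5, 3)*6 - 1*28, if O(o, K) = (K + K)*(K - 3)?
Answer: -28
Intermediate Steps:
O(o, K) = 2*K*(-3 + K) (O(o, K) = (2*K)*(-3 + K) = 2*K*(-3 + K))
O(-5, 3)*6 - 1*28 = (2*3*(-3 + 3))*6 - 1*28 = (2*3*0)*6 - 28 = 0*6 - 28 = 0 - 28 = -28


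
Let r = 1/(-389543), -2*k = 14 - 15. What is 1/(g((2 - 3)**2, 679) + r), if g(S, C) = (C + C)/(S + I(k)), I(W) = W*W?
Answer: 1947715/2115997571 ≈ 0.00092047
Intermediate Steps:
k = 1/2 (k = -(14 - 15)/2 = -1/2*(-1) = 1/2 ≈ 0.50000)
I(W) = W**2
g(S, C) = 2*C/(1/4 + S) (g(S, C) = (C + C)/(S + (1/2)**2) = (2*C)/(S + 1/4) = (2*C)/(1/4 + S) = 2*C/(1/4 + S))
r = -1/389543 ≈ -2.5671e-6
1/(g((2 - 3)**2, 679) + r) = 1/(8*679/(1 + 4*(2 - 3)**2) - 1/389543) = 1/(8*679/(1 + 4*(-1)**2) - 1/389543) = 1/(8*679/(1 + 4*1) - 1/389543) = 1/(8*679/(1 + 4) - 1/389543) = 1/(8*679/5 - 1/389543) = 1/(8*679*(1/5) - 1/389543) = 1/(5432/5 - 1/389543) = 1/(2115997571/1947715) = 1947715/2115997571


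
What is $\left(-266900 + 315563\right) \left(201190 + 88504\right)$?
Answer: $14097379122$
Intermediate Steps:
$\left(-266900 + 315563\right) \left(201190 + 88504\right) = 48663 \cdot 289694 = 14097379122$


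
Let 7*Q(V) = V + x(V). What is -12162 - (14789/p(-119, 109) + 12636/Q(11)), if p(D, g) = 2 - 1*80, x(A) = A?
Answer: -13721945/858 ≈ -15993.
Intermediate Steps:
p(D, g) = -78 (p(D, g) = 2 - 80 = -78)
Q(V) = 2*V/7 (Q(V) = (V + V)/7 = (2*V)/7 = 2*V/7)
-12162 - (14789/p(-119, 109) + 12636/Q(11)) = -12162 - (14789/(-78) + 12636/(((2/7)*11))) = -12162 - (14789*(-1/78) + 12636/(22/7)) = -12162 - (-14789/78 + 12636*(7/22)) = -12162 - (-14789/78 + 44226/11) = -12162 - 1*3286949/858 = -12162 - 3286949/858 = -13721945/858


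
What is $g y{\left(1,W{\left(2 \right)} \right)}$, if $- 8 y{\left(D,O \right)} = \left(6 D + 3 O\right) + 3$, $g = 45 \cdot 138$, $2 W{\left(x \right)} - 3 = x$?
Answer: $- \frac{102465}{8} \approx -12808.0$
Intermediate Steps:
$W{\left(x \right)} = \frac{3}{2} + \frac{x}{2}$
$g = 6210$
$y{\left(D,O \right)} = - \frac{3}{8} - \frac{3 D}{4} - \frac{3 O}{8}$ ($y{\left(D,O \right)} = - \frac{\left(6 D + 3 O\right) + 3}{8} = - \frac{\left(3 O + 6 D\right) + 3}{8} = - \frac{3 + 3 O + 6 D}{8} = - \frac{3}{8} - \frac{3 D}{4} - \frac{3 O}{8}$)
$g y{\left(1,W{\left(2 \right)} \right)} = 6210 \left(- \frac{3}{8} - \frac{3}{4} - \frac{3 \left(\frac{3}{2} + \frac{1}{2} \cdot 2\right)}{8}\right) = 6210 \left(- \frac{3}{8} - \frac{3}{4} - \frac{3 \left(\frac{3}{2} + 1\right)}{8}\right) = 6210 \left(- \frac{3}{8} - \frac{3}{4} - \frac{15}{16}\right) = 6210 \left(- \frac{33}{16}\right) = - \frac{102465}{8}$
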